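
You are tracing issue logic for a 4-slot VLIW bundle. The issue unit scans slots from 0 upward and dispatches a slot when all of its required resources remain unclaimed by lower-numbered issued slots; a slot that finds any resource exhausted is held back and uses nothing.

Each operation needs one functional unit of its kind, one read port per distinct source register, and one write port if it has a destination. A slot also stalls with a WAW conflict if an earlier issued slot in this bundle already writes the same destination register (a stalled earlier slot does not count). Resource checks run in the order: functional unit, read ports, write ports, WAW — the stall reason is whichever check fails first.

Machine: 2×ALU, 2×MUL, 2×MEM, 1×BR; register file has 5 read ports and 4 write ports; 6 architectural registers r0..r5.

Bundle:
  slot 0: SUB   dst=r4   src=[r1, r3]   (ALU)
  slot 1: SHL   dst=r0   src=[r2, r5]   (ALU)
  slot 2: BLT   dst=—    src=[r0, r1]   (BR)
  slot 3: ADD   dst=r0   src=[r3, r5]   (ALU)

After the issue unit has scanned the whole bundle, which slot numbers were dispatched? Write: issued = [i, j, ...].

issued = [0, 1]

  0. ALU→r4 ⇒ go  {1A/2Mu/2Ld/1B | 3r 3w}
  1. ALU→r0 ⇒ go  {0A/2Mu/2Ld/1B | 1r 2w}
  2. BR ⇒ no(RD_PORT)  {0A/2Mu/2Ld/1B | 1r 2w}
  3. ALU→r0 ⇒ no(FU)  {0A/2Mu/2Ld/1B | 1r 2w}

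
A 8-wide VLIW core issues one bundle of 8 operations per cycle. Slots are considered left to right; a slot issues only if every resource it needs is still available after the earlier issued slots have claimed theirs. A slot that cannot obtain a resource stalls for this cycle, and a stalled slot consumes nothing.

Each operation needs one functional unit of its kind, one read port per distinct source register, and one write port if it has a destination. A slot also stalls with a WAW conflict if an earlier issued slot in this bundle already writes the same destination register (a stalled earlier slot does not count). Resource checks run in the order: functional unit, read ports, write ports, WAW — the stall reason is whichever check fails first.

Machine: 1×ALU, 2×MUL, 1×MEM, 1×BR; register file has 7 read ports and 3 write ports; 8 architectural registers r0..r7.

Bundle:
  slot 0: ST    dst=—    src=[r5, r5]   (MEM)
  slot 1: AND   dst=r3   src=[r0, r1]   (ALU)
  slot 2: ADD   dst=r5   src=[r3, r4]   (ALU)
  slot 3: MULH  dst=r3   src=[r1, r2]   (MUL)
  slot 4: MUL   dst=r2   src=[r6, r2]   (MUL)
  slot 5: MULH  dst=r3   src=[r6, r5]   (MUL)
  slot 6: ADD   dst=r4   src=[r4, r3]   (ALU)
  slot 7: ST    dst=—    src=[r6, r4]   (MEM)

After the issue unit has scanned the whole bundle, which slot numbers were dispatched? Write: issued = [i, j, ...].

(0) want 1×MEM +1rd +0wr — yes → AL1|MU2|ME0|BR1|rd6|wr3
(1) want 1×ALU +2rd +1wr — yes → AL0|MU2|ME0|BR1|rd4|wr2
(2) want 1×ALU +2rd +1wr — FU → AL0|MU2|ME0|BR1|rd4|wr2
(3) want 1×MUL +2rd +1wr — WAW → AL0|MU2|ME0|BR1|rd4|wr2
(4) want 1×MUL +2rd +1wr — yes → AL0|MU1|ME0|BR1|rd2|wr1
(5) want 1×MUL +2rd +1wr — WAW → AL0|MU1|ME0|BR1|rd2|wr1
(6) want 1×ALU +2rd +1wr — FU → AL0|MU1|ME0|BR1|rd2|wr1
(7) want 1×MEM +2rd +0wr — FU → AL0|MU1|ME0|BR1|rd2|wr1

issued = [0, 1, 4]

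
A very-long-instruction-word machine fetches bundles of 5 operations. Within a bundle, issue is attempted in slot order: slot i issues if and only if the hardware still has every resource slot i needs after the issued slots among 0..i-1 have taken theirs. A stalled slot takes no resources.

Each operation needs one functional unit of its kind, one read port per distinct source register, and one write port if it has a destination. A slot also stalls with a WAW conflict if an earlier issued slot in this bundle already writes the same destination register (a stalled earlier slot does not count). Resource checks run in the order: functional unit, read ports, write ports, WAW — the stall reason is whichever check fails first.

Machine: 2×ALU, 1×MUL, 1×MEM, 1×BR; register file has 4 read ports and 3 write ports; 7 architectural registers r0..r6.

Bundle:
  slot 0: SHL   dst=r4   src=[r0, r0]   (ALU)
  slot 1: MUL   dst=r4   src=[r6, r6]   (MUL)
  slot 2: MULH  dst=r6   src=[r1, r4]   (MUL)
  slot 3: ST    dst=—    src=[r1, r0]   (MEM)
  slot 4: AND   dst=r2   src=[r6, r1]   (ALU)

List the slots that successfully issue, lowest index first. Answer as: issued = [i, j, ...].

slot 0 (ALU): ISSUE — free A1,Mu1,Ld1,B1 rp3 wp2
slot 1 (MUL): stall WAW — free A1,Mu1,Ld1,B1 rp3 wp2
slot 2 (MUL): ISSUE — free A1,Mu0,Ld1,B1 rp1 wp1
slot 3 (MEM): stall RD_PORT — free A1,Mu0,Ld1,B1 rp1 wp1
slot 4 (ALU): stall RD_PORT — free A1,Mu0,Ld1,B1 rp1 wp1

issued = [0, 2]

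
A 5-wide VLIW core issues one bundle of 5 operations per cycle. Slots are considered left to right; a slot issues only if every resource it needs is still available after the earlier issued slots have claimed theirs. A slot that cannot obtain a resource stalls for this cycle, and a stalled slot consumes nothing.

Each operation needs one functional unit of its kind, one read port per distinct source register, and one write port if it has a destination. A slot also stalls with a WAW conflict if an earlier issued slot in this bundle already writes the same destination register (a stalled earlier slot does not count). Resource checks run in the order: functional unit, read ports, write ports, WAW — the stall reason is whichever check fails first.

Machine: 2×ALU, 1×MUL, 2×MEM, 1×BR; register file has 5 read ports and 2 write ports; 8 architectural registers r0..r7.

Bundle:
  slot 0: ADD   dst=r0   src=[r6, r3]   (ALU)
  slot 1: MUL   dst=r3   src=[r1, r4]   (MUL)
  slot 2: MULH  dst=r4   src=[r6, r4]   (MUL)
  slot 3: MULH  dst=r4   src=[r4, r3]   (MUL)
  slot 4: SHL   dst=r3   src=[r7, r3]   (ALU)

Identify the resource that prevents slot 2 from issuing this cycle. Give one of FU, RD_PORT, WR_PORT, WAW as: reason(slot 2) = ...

slot 0 (ALU): ISSUE — free A1,Mu1,Ld2,B1 rp3 wp1
slot 1 (MUL): ISSUE — free A1,Mu0,Ld2,B1 rp1 wp0
slot 2 (MUL): stall FU — free A1,Mu0,Ld2,B1 rp1 wp0
slot 3 (MUL): stall FU — free A1,Mu0,Ld2,B1 rp1 wp0
slot 4 (ALU): stall RD_PORT — free A1,Mu0,Ld2,B1 rp1 wp0

reason(slot 2) = FU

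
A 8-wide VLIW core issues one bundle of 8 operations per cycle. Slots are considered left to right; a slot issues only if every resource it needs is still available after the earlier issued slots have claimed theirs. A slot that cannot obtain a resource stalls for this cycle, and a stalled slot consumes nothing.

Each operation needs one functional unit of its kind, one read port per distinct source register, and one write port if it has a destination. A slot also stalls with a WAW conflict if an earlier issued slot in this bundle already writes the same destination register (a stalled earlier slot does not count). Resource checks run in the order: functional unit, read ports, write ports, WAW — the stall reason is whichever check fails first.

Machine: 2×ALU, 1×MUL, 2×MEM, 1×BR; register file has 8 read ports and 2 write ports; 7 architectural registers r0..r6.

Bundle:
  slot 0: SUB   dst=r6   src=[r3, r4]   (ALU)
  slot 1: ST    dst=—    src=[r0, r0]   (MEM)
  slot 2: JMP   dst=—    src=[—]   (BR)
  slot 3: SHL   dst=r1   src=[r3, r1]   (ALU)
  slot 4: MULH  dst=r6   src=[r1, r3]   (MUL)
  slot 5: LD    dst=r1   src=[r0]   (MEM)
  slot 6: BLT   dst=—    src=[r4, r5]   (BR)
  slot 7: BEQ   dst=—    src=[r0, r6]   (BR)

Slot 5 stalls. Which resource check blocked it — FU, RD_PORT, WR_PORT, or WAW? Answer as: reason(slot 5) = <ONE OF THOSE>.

reason(slot 5) = WR_PORT

slot 0 (ALU): ISSUE — free A1,Mu1,Ld2,B1 rp6 wp1
slot 1 (MEM): ISSUE — free A1,Mu1,Ld1,B1 rp5 wp1
slot 2 (BR): ISSUE — free A1,Mu1,Ld1,B0 rp5 wp1
slot 3 (ALU): ISSUE — free A0,Mu1,Ld1,B0 rp3 wp0
slot 4 (MUL): stall WR_PORT — free A0,Mu1,Ld1,B0 rp3 wp0
slot 5 (MEM): stall WR_PORT — free A0,Mu1,Ld1,B0 rp3 wp0
slot 6 (BR): stall FU — free A0,Mu1,Ld1,B0 rp3 wp0
slot 7 (BR): stall FU — free A0,Mu1,Ld1,B0 rp3 wp0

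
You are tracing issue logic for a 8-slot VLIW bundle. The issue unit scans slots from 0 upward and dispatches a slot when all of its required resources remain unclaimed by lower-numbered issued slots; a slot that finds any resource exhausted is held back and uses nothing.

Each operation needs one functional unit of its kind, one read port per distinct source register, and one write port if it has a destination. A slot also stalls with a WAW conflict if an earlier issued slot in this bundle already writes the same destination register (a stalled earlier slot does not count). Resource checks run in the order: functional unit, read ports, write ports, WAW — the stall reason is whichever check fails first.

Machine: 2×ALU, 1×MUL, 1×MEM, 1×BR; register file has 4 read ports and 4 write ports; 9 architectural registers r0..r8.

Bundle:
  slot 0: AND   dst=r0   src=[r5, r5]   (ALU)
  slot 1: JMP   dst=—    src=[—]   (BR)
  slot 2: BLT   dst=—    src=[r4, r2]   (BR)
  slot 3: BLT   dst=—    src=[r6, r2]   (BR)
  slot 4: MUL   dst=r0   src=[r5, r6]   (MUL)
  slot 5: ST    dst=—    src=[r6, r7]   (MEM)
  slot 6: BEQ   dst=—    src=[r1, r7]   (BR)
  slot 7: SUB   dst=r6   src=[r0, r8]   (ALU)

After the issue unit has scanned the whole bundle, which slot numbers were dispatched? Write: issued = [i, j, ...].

  0. ALU→r0 ⇒ go  {1A/1Mu/1Ld/1B | 3r 3w}
  1. BR ⇒ go  {1A/1Mu/1Ld/0B | 3r 3w}
  2. BR ⇒ no(FU)  {1A/1Mu/1Ld/0B | 3r 3w}
  3. BR ⇒ no(FU)  {1A/1Mu/1Ld/0B | 3r 3w}
  4. MUL→r0 ⇒ no(WAW)  {1A/1Mu/1Ld/0B | 3r 3w}
  5. MEM ⇒ go  {1A/1Mu/0Ld/0B | 1r 3w}
  6. BR ⇒ no(FU)  {1A/1Mu/0Ld/0B | 1r 3w}
  7. ALU→r6 ⇒ no(RD_PORT)  {1A/1Mu/0Ld/0B | 1r 3w}

issued = [0, 1, 5]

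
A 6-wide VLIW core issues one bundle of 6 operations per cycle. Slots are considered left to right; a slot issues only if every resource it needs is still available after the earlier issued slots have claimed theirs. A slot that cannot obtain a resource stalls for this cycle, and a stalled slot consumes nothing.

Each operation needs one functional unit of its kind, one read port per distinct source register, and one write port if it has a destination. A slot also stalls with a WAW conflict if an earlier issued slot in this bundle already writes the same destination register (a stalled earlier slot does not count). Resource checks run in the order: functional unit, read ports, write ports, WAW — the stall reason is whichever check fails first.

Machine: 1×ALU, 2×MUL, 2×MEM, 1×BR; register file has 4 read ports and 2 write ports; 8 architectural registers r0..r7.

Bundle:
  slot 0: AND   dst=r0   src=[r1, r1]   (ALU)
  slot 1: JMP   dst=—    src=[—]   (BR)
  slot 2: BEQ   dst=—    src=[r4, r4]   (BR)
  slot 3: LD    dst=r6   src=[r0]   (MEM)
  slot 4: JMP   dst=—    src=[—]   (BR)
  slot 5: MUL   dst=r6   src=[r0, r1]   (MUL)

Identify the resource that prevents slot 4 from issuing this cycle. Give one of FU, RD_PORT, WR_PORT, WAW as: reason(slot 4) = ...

[0] ALU needs rd=1 wr=1: ok; after: ALU=0 MUL=2 MEM=2 BR=1, R=3, W=1
[1] BR needs rd=0 wr=0: ok; after: ALU=0 MUL=2 MEM=2 BR=0, R=3, W=1
[2] BR needs rd=1 wr=0: FU; after: ALU=0 MUL=2 MEM=2 BR=0, R=3, W=1
[3] MEM needs rd=1 wr=1: ok; after: ALU=0 MUL=2 MEM=1 BR=0, R=2, W=0
[4] BR needs rd=0 wr=0: FU; after: ALU=0 MUL=2 MEM=1 BR=0, R=2, W=0
[5] MUL needs rd=2 wr=1: WR_PORT; after: ALU=0 MUL=2 MEM=1 BR=0, R=2, W=0

reason(slot 4) = FU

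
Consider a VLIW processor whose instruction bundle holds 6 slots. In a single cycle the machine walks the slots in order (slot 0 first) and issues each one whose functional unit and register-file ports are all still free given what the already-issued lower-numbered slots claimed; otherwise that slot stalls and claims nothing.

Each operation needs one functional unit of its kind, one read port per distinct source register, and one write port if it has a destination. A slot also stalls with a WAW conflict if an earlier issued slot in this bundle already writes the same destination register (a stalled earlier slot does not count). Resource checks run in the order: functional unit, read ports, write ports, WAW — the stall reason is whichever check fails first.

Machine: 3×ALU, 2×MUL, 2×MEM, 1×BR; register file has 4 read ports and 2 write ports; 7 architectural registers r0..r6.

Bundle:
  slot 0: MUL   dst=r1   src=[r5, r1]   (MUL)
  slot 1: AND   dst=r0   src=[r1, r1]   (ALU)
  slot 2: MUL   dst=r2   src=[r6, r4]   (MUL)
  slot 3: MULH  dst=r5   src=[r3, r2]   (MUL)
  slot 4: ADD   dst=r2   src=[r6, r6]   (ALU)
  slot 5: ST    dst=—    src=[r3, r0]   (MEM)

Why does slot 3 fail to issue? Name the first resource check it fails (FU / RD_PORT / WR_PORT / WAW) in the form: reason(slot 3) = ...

reason(slot 3) = RD_PORT

  0. MUL→r1 ⇒ go  {3A/1Mu/2Ld/1B | 2r 1w}
  1. ALU→r0 ⇒ go  {2A/1Mu/2Ld/1B | 1r 0w}
  2. MUL→r2 ⇒ no(RD_PORT)  {2A/1Mu/2Ld/1B | 1r 0w}
  3. MUL→r5 ⇒ no(RD_PORT)  {2A/1Mu/2Ld/1B | 1r 0w}
  4. ALU→r2 ⇒ no(WR_PORT)  {2A/1Mu/2Ld/1B | 1r 0w}
  5. MEM ⇒ no(RD_PORT)  {2A/1Mu/2Ld/1B | 1r 0w}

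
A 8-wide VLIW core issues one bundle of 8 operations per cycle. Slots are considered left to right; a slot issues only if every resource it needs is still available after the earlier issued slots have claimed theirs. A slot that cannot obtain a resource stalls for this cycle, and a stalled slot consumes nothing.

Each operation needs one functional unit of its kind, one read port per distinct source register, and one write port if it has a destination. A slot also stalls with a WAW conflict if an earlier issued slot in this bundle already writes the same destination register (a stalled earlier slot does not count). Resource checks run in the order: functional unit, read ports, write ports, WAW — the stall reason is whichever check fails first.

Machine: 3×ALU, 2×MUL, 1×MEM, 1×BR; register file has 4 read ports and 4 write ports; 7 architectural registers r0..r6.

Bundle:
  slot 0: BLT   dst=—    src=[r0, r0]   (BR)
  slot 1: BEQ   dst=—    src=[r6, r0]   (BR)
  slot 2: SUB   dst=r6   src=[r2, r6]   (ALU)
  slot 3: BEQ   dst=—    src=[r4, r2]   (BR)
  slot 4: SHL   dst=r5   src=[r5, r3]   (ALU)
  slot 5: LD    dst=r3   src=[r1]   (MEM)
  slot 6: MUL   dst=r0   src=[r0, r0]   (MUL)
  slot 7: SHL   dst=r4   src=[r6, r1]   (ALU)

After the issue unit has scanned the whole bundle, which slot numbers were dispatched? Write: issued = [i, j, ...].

slot 0 (BR): ISSUE — free A3,Mu2,Ld1,B0 rp3 wp4
slot 1 (BR): stall FU — free A3,Mu2,Ld1,B0 rp3 wp4
slot 2 (ALU): ISSUE — free A2,Mu2,Ld1,B0 rp1 wp3
slot 3 (BR): stall FU — free A2,Mu2,Ld1,B0 rp1 wp3
slot 4 (ALU): stall RD_PORT — free A2,Mu2,Ld1,B0 rp1 wp3
slot 5 (MEM): ISSUE — free A2,Mu2,Ld0,B0 rp0 wp2
slot 6 (MUL): stall RD_PORT — free A2,Mu2,Ld0,B0 rp0 wp2
slot 7 (ALU): stall RD_PORT — free A2,Mu2,Ld0,B0 rp0 wp2

issued = [0, 2, 5]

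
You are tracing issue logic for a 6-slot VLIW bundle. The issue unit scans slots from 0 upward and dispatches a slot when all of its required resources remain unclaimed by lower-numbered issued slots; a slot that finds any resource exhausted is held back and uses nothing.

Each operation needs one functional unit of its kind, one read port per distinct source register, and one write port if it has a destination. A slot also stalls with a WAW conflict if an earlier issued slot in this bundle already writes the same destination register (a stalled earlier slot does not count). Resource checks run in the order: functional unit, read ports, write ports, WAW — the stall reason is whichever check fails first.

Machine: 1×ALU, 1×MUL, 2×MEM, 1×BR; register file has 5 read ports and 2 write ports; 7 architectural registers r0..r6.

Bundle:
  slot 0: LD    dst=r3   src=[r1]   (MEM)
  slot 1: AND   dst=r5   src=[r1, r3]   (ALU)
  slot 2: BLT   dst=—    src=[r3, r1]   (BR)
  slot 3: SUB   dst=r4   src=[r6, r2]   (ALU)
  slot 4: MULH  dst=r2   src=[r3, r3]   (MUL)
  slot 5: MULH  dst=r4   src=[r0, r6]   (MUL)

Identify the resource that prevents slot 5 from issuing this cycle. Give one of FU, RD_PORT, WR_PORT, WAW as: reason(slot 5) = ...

(0) want 1×MEM +1rd +1wr — yes → AL1|MU1|ME1|BR1|rd4|wr1
(1) want 1×ALU +2rd +1wr — yes → AL0|MU1|ME1|BR1|rd2|wr0
(2) want 1×BR +2rd +0wr — yes → AL0|MU1|ME1|BR0|rd0|wr0
(3) want 1×ALU +2rd +1wr — FU → AL0|MU1|ME1|BR0|rd0|wr0
(4) want 1×MUL +1rd +1wr — RD_PORT → AL0|MU1|ME1|BR0|rd0|wr0
(5) want 1×MUL +2rd +1wr — RD_PORT → AL0|MU1|ME1|BR0|rd0|wr0

reason(slot 5) = RD_PORT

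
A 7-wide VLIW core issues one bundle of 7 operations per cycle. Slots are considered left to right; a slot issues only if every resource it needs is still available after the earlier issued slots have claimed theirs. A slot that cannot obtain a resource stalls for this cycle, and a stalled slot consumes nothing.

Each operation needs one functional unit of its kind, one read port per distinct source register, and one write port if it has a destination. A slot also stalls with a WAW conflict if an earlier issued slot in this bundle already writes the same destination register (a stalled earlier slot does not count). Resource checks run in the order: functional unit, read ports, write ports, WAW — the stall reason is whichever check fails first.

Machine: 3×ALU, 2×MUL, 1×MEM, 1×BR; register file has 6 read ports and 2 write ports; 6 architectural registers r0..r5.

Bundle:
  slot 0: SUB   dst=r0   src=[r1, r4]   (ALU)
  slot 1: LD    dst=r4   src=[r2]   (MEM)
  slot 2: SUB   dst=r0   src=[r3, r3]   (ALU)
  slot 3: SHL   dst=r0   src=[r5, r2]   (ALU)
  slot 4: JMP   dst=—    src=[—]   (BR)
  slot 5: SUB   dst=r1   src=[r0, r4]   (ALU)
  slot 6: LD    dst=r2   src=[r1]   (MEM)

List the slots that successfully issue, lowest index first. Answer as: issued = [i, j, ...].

issued = [0, 1, 4]

[0] ALU needs rd=2 wr=1: ok; after: ALU=2 MUL=2 MEM=1 BR=1, R=4, W=1
[1] MEM needs rd=1 wr=1: ok; after: ALU=2 MUL=2 MEM=0 BR=1, R=3, W=0
[2] ALU needs rd=1 wr=1: WR_PORT; after: ALU=2 MUL=2 MEM=0 BR=1, R=3, W=0
[3] ALU needs rd=2 wr=1: WR_PORT; after: ALU=2 MUL=2 MEM=0 BR=1, R=3, W=0
[4] BR needs rd=0 wr=0: ok; after: ALU=2 MUL=2 MEM=0 BR=0, R=3, W=0
[5] ALU needs rd=2 wr=1: WR_PORT; after: ALU=2 MUL=2 MEM=0 BR=0, R=3, W=0
[6] MEM needs rd=1 wr=1: FU; after: ALU=2 MUL=2 MEM=0 BR=0, R=3, W=0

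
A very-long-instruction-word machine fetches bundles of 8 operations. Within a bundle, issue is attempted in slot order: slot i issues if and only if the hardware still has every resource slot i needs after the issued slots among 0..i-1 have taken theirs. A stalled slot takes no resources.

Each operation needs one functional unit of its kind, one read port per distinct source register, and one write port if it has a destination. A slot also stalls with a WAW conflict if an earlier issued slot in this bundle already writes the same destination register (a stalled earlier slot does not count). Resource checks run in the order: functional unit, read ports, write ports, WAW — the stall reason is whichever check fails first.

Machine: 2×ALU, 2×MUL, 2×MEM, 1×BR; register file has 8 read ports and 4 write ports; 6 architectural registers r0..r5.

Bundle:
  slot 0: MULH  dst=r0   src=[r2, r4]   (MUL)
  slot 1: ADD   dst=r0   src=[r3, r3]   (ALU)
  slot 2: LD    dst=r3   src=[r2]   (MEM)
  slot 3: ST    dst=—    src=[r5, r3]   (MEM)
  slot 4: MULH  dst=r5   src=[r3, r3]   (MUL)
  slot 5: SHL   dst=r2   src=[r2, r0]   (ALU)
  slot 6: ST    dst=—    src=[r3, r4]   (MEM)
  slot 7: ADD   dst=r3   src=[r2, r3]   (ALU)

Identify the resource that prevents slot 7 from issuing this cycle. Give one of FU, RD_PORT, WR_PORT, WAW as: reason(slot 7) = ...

reason(slot 7) = RD_PORT

(0) want 1×MUL +2rd +1wr — yes → AL2|MU1|ME2|BR1|rd6|wr3
(1) want 1×ALU +1rd +1wr — WAW → AL2|MU1|ME2|BR1|rd6|wr3
(2) want 1×MEM +1rd +1wr — yes → AL2|MU1|ME1|BR1|rd5|wr2
(3) want 1×MEM +2rd +0wr — yes → AL2|MU1|ME0|BR1|rd3|wr2
(4) want 1×MUL +1rd +1wr — yes → AL2|MU0|ME0|BR1|rd2|wr1
(5) want 1×ALU +2rd +1wr — yes → AL1|MU0|ME0|BR1|rd0|wr0
(6) want 1×MEM +2rd +0wr — FU → AL1|MU0|ME0|BR1|rd0|wr0
(7) want 1×ALU +2rd +1wr — RD_PORT → AL1|MU0|ME0|BR1|rd0|wr0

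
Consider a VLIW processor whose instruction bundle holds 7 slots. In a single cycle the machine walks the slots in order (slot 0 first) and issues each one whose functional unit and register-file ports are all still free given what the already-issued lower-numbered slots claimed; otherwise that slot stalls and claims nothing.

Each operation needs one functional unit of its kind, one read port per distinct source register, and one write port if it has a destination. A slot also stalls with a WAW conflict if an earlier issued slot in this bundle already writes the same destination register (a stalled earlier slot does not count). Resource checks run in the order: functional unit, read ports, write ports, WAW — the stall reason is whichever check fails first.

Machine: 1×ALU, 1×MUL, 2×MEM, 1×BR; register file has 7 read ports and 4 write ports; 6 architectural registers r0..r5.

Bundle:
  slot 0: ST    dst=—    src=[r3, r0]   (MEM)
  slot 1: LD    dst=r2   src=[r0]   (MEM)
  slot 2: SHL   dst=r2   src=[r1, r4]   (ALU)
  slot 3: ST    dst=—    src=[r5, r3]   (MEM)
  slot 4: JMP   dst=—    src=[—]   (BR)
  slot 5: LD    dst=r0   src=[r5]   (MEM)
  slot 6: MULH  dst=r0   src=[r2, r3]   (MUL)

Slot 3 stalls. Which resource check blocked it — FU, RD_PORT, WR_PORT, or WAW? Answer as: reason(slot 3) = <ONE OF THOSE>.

reason(slot 3) = FU

[0] MEM needs rd=2 wr=0: ok; after: ALU=1 MUL=1 MEM=1 BR=1, R=5, W=4
[1] MEM needs rd=1 wr=1: ok; after: ALU=1 MUL=1 MEM=0 BR=1, R=4, W=3
[2] ALU needs rd=2 wr=1: WAW; after: ALU=1 MUL=1 MEM=0 BR=1, R=4, W=3
[3] MEM needs rd=2 wr=0: FU; after: ALU=1 MUL=1 MEM=0 BR=1, R=4, W=3
[4] BR needs rd=0 wr=0: ok; after: ALU=1 MUL=1 MEM=0 BR=0, R=4, W=3
[5] MEM needs rd=1 wr=1: FU; after: ALU=1 MUL=1 MEM=0 BR=0, R=4, W=3
[6] MUL needs rd=2 wr=1: ok; after: ALU=1 MUL=0 MEM=0 BR=0, R=2, W=2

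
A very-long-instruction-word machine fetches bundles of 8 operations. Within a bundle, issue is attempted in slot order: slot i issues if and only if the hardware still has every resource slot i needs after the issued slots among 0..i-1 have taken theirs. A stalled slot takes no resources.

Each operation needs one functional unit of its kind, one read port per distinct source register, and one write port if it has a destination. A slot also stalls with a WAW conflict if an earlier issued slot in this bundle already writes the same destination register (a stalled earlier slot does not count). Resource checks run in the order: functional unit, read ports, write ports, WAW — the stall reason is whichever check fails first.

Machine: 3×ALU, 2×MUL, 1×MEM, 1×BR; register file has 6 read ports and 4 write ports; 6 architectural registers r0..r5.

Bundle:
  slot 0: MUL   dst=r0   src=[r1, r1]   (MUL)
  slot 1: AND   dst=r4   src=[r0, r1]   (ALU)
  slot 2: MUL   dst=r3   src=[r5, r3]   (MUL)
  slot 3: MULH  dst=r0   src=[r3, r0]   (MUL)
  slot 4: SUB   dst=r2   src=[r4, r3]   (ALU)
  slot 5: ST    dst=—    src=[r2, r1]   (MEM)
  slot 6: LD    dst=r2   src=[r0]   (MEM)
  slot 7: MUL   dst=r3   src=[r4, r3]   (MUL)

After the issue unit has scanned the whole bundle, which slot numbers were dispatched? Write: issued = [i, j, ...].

  0. MUL→r0 ⇒ go  {3A/1Mu/1Ld/1B | 5r 3w}
  1. ALU→r4 ⇒ go  {2A/1Mu/1Ld/1B | 3r 2w}
  2. MUL→r3 ⇒ go  {2A/0Mu/1Ld/1B | 1r 1w}
  3. MUL→r0 ⇒ no(FU)  {2A/0Mu/1Ld/1B | 1r 1w}
  4. ALU→r2 ⇒ no(RD_PORT)  {2A/0Mu/1Ld/1B | 1r 1w}
  5. MEM ⇒ no(RD_PORT)  {2A/0Mu/1Ld/1B | 1r 1w}
  6. MEM→r2 ⇒ go  {2A/0Mu/0Ld/1B | 0r 0w}
  7. MUL→r3 ⇒ no(FU)  {2A/0Mu/0Ld/1B | 0r 0w}

issued = [0, 1, 2, 6]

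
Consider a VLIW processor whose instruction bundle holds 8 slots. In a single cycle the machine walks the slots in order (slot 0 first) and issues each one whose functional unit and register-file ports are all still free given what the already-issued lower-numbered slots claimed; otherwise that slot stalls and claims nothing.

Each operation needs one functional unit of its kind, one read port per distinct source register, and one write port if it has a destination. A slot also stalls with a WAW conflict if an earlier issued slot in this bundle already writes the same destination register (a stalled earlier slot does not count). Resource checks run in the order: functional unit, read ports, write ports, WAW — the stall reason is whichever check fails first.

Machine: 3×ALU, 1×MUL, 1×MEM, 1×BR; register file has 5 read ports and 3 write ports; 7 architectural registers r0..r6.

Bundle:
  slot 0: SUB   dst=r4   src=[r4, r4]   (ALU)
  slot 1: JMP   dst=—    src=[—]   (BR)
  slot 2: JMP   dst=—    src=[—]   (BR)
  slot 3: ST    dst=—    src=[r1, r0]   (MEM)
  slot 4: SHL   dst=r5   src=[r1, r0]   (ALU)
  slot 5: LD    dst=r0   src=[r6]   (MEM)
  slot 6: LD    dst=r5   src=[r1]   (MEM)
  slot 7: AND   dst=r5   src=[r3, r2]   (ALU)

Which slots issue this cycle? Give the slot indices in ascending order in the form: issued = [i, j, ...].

issued = [0, 1, 3, 4]

(0) want 1×ALU +1rd +1wr — yes → AL2|MU1|ME1|BR1|rd4|wr2
(1) want 1×BR +0rd +0wr — yes → AL2|MU1|ME1|BR0|rd4|wr2
(2) want 1×BR +0rd +0wr — FU → AL2|MU1|ME1|BR0|rd4|wr2
(3) want 1×MEM +2rd +0wr — yes → AL2|MU1|ME0|BR0|rd2|wr2
(4) want 1×ALU +2rd +1wr — yes → AL1|MU1|ME0|BR0|rd0|wr1
(5) want 1×MEM +1rd +1wr — FU → AL1|MU1|ME0|BR0|rd0|wr1
(6) want 1×MEM +1rd +1wr — FU → AL1|MU1|ME0|BR0|rd0|wr1
(7) want 1×ALU +2rd +1wr — RD_PORT → AL1|MU1|ME0|BR0|rd0|wr1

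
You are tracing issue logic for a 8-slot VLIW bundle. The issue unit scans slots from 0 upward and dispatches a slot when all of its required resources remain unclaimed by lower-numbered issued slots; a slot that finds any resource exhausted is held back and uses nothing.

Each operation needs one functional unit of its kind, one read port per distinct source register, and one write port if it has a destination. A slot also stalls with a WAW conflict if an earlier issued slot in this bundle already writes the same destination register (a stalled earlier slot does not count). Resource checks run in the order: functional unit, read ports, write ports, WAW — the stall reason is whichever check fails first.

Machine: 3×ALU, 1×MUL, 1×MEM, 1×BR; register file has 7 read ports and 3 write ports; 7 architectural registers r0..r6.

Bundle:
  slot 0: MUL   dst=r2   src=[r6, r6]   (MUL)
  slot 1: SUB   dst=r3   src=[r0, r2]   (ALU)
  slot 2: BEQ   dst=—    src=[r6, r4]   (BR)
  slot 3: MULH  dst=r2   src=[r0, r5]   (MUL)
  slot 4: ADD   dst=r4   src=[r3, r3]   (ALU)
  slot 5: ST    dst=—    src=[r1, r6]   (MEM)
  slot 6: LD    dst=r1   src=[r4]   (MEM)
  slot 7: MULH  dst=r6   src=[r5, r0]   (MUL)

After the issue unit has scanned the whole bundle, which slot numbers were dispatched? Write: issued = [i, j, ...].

issued = [0, 1, 2, 4]

[0] MUL needs rd=1 wr=1: ok; after: ALU=3 MUL=0 MEM=1 BR=1, R=6, W=2
[1] ALU needs rd=2 wr=1: ok; after: ALU=2 MUL=0 MEM=1 BR=1, R=4, W=1
[2] BR needs rd=2 wr=0: ok; after: ALU=2 MUL=0 MEM=1 BR=0, R=2, W=1
[3] MUL needs rd=2 wr=1: FU; after: ALU=2 MUL=0 MEM=1 BR=0, R=2, W=1
[4] ALU needs rd=1 wr=1: ok; after: ALU=1 MUL=0 MEM=1 BR=0, R=1, W=0
[5] MEM needs rd=2 wr=0: RD_PORT; after: ALU=1 MUL=0 MEM=1 BR=0, R=1, W=0
[6] MEM needs rd=1 wr=1: WR_PORT; after: ALU=1 MUL=0 MEM=1 BR=0, R=1, W=0
[7] MUL needs rd=2 wr=1: FU; after: ALU=1 MUL=0 MEM=1 BR=0, R=1, W=0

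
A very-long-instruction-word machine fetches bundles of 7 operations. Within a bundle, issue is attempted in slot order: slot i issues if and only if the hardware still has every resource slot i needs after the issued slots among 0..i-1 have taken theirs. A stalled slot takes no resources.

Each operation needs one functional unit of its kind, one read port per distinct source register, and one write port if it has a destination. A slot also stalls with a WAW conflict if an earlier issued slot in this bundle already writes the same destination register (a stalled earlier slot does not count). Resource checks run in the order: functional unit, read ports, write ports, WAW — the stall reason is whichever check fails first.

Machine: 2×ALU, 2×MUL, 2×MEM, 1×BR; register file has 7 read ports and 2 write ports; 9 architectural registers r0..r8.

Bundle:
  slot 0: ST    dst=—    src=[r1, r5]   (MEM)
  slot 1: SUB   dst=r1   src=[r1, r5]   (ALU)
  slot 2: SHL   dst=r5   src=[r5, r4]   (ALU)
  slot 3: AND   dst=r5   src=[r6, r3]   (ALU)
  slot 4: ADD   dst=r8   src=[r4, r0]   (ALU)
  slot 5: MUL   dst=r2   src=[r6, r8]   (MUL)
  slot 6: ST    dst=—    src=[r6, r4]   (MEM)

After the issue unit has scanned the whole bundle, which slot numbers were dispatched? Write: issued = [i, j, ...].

issued = [0, 1, 2]

[0] MEM needs rd=2 wr=0: ok; after: ALU=2 MUL=2 MEM=1 BR=1, R=5, W=2
[1] ALU needs rd=2 wr=1: ok; after: ALU=1 MUL=2 MEM=1 BR=1, R=3, W=1
[2] ALU needs rd=2 wr=1: ok; after: ALU=0 MUL=2 MEM=1 BR=1, R=1, W=0
[3] ALU needs rd=2 wr=1: FU; after: ALU=0 MUL=2 MEM=1 BR=1, R=1, W=0
[4] ALU needs rd=2 wr=1: FU; after: ALU=0 MUL=2 MEM=1 BR=1, R=1, W=0
[5] MUL needs rd=2 wr=1: RD_PORT; after: ALU=0 MUL=2 MEM=1 BR=1, R=1, W=0
[6] MEM needs rd=2 wr=0: RD_PORT; after: ALU=0 MUL=2 MEM=1 BR=1, R=1, W=0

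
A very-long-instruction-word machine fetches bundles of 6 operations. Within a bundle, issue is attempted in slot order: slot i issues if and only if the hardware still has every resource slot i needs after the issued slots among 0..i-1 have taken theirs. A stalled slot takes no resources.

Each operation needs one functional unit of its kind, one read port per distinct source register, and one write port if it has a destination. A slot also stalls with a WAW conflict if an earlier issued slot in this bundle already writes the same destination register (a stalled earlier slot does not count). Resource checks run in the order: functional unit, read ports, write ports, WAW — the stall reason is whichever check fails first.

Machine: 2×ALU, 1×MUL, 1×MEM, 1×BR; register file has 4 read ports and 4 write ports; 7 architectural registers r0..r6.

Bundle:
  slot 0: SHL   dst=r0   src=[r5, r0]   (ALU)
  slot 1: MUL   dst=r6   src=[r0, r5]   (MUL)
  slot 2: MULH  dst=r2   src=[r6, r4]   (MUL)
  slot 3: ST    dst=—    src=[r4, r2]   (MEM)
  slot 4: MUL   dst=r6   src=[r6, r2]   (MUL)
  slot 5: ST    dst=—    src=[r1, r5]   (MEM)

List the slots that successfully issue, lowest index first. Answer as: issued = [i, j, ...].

issued = [0, 1]

  0. ALU→r0 ⇒ go  {1A/1Mu/1Ld/1B | 2r 3w}
  1. MUL→r6 ⇒ go  {1A/0Mu/1Ld/1B | 0r 2w}
  2. MUL→r2 ⇒ no(FU)  {1A/0Mu/1Ld/1B | 0r 2w}
  3. MEM ⇒ no(RD_PORT)  {1A/0Mu/1Ld/1B | 0r 2w}
  4. MUL→r6 ⇒ no(FU)  {1A/0Mu/1Ld/1B | 0r 2w}
  5. MEM ⇒ no(RD_PORT)  {1A/0Mu/1Ld/1B | 0r 2w}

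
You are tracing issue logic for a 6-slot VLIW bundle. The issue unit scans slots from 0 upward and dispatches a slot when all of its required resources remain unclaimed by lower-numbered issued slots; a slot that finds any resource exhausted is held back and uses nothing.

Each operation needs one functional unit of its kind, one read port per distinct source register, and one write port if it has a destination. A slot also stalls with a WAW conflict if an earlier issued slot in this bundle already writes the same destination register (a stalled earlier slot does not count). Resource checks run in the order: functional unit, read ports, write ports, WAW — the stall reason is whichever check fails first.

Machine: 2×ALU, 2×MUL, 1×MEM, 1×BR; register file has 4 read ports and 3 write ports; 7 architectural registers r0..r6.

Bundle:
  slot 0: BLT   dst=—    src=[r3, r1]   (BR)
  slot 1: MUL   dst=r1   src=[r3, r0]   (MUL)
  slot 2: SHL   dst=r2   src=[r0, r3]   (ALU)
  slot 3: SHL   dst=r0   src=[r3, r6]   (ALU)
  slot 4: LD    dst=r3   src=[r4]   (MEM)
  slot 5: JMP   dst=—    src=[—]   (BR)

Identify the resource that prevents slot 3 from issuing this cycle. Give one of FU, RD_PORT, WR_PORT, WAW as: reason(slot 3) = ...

[0] BR needs rd=2 wr=0: ok; after: ALU=2 MUL=2 MEM=1 BR=0, R=2, W=3
[1] MUL needs rd=2 wr=1: ok; after: ALU=2 MUL=1 MEM=1 BR=0, R=0, W=2
[2] ALU needs rd=2 wr=1: RD_PORT; after: ALU=2 MUL=1 MEM=1 BR=0, R=0, W=2
[3] ALU needs rd=2 wr=1: RD_PORT; after: ALU=2 MUL=1 MEM=1 BR=0, R=0, W=2
[4] MEM needs rd=1 wr=1: RD_PORT; after: ALU=2 MUL=1 MEM=1 BR=0, R=0, W=2
[5] BR needs rd=0 wr=0: FU; after: ALU=2 MUL=1 MEM=1 BR=0, R=0, W=2

reason(slot 3) = RD_PORT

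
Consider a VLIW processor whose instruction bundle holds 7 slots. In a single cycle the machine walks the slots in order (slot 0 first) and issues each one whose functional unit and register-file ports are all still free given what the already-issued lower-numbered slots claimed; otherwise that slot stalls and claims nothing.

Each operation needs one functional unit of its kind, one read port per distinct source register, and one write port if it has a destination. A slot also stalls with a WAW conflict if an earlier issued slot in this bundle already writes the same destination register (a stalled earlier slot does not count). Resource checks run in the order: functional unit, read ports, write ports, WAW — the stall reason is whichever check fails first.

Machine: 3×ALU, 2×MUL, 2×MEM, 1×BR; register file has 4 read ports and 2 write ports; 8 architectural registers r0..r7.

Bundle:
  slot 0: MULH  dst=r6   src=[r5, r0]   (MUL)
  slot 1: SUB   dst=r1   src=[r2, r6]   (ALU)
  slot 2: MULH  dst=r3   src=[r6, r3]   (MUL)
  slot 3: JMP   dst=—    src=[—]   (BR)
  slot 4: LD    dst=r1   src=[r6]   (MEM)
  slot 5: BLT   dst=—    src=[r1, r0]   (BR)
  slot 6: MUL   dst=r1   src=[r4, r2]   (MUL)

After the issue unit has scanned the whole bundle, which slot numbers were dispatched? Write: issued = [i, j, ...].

slot 0 (MUL): ISSUE — free A3,Mu1,Ld2,B1 rp2 wp1
slot 1 (ALU): ISSUE — free A2,Mu1,Ld2,B1 rp0 wp0
slot 2 (MUL): stall RD_PORT — free A2,Mu1,Ld2,B1 rp0 wp0
slot 3 (BR): ISSUE — free A2,Mu1,Ld2,B0 rp0 wp0
slot 4 (MEM): stall RD_PORT — free A2,Mu1,Ld2,B0 rp0 wp0
slot 5 (BR): stall FU — free A2,Mu1,Ld2,B0 rp0 wp0
slot 6 (MUL): stall RD_PORT — free A2,Mu1,Ld2,B0 rp0 wp0

issued = [0, 1, 3]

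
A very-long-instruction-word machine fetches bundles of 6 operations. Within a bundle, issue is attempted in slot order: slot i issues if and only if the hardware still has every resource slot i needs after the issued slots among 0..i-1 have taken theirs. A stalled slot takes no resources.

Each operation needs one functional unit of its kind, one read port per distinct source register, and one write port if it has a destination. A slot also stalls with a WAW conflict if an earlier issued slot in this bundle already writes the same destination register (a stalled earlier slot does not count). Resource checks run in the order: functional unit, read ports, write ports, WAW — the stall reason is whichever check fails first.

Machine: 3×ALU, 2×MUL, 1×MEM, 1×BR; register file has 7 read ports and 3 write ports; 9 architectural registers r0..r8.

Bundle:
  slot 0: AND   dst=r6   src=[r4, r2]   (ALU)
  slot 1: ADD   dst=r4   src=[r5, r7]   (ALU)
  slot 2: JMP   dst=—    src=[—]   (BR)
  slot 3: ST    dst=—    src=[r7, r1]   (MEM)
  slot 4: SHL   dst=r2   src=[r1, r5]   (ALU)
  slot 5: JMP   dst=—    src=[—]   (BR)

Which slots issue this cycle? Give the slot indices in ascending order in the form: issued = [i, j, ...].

#0 ALU src=r4,r2 dispatched  <A:2 Mu:2 Ld:1 B:1 rd:5 wr:2>
#1 ALU src=r5,r7 dispatched  <A:1 Mu:2 Ld:1 B:1 rd:3 wr:1>
#2 BR src=- dispatched  <A:1 Mu:2 Ld:1 B:0 rd:3 wr:1>
#3 MEM src=r7,r1 dispatched  <A:1 Mu:2 Ld:0 B:0 rd:1 wr:1>
#4 ALU src=r1,r5 held:RD_PORT  <A:1 Mu:2 Ld:0 B:0 rd:1 wr:1>
#5 BR src=- held:FU  <A:1 Mu:2 Ld:0 B:0 rd:1 wr:1>

issued = [0, 1, 2, 3]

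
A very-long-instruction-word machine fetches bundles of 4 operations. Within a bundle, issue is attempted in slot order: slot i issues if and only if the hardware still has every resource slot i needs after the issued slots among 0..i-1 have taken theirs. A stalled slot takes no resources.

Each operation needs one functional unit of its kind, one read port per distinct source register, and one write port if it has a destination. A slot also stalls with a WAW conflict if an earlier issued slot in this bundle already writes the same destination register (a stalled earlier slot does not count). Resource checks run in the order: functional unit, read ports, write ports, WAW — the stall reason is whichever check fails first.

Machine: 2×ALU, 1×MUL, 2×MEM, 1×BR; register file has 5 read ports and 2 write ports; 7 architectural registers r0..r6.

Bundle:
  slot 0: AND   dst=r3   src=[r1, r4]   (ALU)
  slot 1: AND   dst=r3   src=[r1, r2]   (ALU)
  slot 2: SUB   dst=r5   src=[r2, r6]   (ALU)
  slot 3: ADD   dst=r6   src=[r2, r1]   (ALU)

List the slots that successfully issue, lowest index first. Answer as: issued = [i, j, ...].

(0) want 1×ALU +2rd +1wr — yes → AL1|MU1|ME2|BR1|rd3|wr1
(1) want 1×ALU +2rd +1wr — WAW → AL1|MU1|ME2|BR1|rd3|wr1
(2) want 1×ALU +2rd +1wr — yes → AL0|MU1|ME2|BR1|rd1|wr0
(3) want 1×ALU +2rd +1wr — FU → AL0|MU1|ME2|BR1|rd1|wr0

issued = [0, 2]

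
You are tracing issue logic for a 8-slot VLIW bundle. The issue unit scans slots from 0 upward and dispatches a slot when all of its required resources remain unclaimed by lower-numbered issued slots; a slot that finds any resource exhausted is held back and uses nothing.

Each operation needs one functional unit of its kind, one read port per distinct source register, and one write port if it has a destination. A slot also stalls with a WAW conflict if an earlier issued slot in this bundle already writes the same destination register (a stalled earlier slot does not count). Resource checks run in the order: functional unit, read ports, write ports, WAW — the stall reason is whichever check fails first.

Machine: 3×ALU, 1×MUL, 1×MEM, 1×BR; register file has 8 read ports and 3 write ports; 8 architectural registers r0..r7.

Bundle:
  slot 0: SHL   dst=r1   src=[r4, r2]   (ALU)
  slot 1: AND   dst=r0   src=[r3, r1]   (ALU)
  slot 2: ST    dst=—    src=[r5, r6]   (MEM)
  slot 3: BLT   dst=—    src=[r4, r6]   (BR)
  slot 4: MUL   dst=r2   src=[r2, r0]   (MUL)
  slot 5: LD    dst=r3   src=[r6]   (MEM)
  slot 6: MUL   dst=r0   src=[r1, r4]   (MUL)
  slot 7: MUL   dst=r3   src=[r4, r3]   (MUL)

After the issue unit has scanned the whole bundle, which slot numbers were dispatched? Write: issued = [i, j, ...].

slot 0 (ALU): ISSUE — free A2,Mu1,Ld1,B1 rp6 wp2
slot 1 (ALU): ISSUE — free A1,Mu1,Ld1,B1 rp4 wp1
slot 2 (MEM): ISSUE — free A1,Mu1,Ld0,B1 rp2 wp1
slot 3 (BR): ISSUE — free A1,Mu1,Ld0,B0 rp0 wp1
slot 4 (MUL): stall RD_PORT — free A1,Mu1,Ld0,B0 rp0 wp1
slot 5 (MEM): stall FU — free A1,Mu1,Ld0,B0 rp0 wp1
slot 6 (MUL): stall RD_PORT — free A1,Mu1,Ld0,B0 rp0 wp1
slot 7 (MUL): stall RD_PORT — free A1,Mu1,Ld0,B0 rp0 wp1

issued = [0, 1, 2, 3]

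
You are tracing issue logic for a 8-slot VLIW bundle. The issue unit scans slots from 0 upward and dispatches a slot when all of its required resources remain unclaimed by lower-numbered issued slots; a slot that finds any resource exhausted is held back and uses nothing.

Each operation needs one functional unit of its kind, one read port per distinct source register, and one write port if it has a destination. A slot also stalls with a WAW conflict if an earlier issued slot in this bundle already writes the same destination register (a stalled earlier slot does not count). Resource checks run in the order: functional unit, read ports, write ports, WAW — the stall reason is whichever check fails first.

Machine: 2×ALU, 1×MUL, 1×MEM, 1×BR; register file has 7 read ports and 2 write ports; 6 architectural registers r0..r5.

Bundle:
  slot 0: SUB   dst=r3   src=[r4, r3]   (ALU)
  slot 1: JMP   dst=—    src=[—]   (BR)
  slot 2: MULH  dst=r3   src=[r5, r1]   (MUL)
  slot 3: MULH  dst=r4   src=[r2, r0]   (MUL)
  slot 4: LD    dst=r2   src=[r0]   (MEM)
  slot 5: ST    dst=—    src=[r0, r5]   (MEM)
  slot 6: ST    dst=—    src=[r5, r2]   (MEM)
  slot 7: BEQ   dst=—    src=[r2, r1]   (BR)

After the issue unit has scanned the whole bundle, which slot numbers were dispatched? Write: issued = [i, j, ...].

  0. ALU→r3 ⇒ go  {1A/1Mu/1Ld/1B | 5r 1w}
  1. BR ⇒ go  {1A/1Mu/1Ld/0B | 5r 1w}
  2. MUL→r3 ⇒ no(WAW)  {1A/1Mu/1Ld/0B | 5r 1w}
  3. MUL→r4 ⇒ go  {1A/0Mu/1Ld/0B | 3r 0w}
  4. MEM→r2 ⇒ no(WR_PORT)  {1A/0Mu/1Ld/0B | 3r 0w}
  5. MEM ⇒ go  {1A/0Mu/0Ld/0B | 1r 0w}
  6. MEM ⇒ no(FU)  {1A/0Mu/0Ld/0B | 1r 0w}
  7. BR ⇒ no(FU)  {1A/0Mu/0Ld/0B | 1r 0w}

issued = [0, 1, 3, 5]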